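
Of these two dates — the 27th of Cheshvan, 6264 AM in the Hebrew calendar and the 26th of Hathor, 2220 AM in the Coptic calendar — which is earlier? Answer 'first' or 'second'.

first

The two dates have Julian Day Numbers 2635582 and 2635605 respectively.
Since 2635582 < 2635605, the first date comes first.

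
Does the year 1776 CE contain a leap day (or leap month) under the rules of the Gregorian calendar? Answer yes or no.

1776 is divisible by 4 and not by 100, so it is a leap year.

yes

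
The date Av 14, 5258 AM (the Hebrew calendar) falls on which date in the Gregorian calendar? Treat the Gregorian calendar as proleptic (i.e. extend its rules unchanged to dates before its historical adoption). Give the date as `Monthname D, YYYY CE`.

Julian Day Number of the source date = 2268416.
Converting JDN 2268416 to the Gregorian calendar gives 11 August 1498 CE.

August 11, 1498 CE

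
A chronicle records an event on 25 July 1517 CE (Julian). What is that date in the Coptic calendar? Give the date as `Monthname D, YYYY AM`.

Julian Day Number of the source date = 2275348.
Converting JDN 2275348 to the Coptic calendar gives 1 Mesori 1233 AM.

Mesori 1, 1233 AM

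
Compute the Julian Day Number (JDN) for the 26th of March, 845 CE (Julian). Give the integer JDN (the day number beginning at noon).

Equivalently 30 March 845 (proleptic Gregorian).
JDN 2451545 is 1 January 2000 CE (Gregorian); the target day is −421766 days from there, so JDN = 2029779.

2029779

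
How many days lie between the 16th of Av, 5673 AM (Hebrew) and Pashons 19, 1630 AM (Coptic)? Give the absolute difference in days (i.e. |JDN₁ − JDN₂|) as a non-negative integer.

281

First date → JDN 2419999; second date → JDN 2420280.
The interval is |2419999 − 2420280| = 281 days.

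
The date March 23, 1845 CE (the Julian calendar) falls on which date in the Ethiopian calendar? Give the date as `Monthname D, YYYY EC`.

Megabit 27, 1837 EC

The source date corresponds to 4 April 1845 in the Gregorian calendar (JDN 2395026).
That day falls on 27 Megabit 1837 EC in the Ethiopian calendar.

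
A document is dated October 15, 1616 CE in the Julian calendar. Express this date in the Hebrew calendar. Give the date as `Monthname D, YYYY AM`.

Cheshvan 14, 5377 AM

The source date corresponds to 25 October 1616 in the Gregorian calendar (JDN 2311590).
That day falls on 14 Cheshvan 5377 AM in the Hebrew calendar.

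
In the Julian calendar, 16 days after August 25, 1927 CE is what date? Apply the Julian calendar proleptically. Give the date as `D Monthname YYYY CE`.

The starting date is JDN 2425131; 2425131 + 16 = 2425147.
JDN 2425147 corresponds to 10 September 1927 CE.

10 September 1927 CE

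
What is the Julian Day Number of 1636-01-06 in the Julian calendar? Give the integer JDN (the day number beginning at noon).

Equivalently 16 January 1636 (Gregorian).
JDN 2451545 is 1 January 2000 CE (Gregorian); the target day is −132933 days from there, so JDN = 2318612.

2318612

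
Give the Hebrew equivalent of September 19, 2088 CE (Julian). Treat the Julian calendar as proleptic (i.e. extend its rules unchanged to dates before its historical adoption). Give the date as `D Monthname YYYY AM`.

17 Tishrei 5849 AM

The source date corresponds to 2 October 2088 in the Gregorian calendar (JDN 2483962).
That day falls on 17 Tishrei 5849 AM in the Hebrew calendar.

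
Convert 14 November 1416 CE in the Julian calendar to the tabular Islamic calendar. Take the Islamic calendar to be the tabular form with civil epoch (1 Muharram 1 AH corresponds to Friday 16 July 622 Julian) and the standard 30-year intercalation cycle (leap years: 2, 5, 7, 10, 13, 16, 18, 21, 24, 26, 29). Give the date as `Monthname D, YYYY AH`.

Ramadan 23, 819 AH

Julian Day Number of the source date = 2238570.
Converting JDN 2238570 to the tabular Islamic calendar gives 23 Ramadan 819 AH.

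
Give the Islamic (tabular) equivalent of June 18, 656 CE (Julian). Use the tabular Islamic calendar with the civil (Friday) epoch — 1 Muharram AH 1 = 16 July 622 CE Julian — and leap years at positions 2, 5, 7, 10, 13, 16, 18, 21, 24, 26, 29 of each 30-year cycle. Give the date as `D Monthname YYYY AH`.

The source date corresponds to 21 June 656 in the proleptic Gregorian calendar (JDN 1960831).
That day falls on 19 Dhu al-Hijjah 35 AH in the tabular Islamic calendar.

19 Dhu al-Hijjah 35 AH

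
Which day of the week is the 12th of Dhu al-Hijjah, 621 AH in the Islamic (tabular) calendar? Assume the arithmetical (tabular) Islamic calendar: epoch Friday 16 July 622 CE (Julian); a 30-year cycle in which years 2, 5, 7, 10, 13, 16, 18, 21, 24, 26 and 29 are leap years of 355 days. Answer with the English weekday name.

Wednesday

Equivalently 1 January 1225 Gregorian, JDN 2168483.
Since JDN mod 7 = 2 (0 = Monday), the day is Wednesday.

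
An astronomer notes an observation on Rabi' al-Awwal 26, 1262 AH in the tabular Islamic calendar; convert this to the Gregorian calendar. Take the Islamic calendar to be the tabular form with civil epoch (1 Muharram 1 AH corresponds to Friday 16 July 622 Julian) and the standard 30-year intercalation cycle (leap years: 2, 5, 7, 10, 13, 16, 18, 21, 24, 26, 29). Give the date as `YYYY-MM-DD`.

1846-03-24

Both dates share Julian Day Number 2395380; in the Gregorian calendar that is 24 March 1846 CE.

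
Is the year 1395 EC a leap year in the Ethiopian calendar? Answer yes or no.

yes

1395 mod 4 = 3; in the Ethiopian calendar a year is leap when year mod 4 = 3, so it is a leap year.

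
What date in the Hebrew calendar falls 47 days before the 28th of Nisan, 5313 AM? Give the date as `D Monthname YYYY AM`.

10 Adar 5313 AM

The starting date is JDN 2288393; 2288393 − 47 = 2288346.
JDN 2288346 corresponds to 10 Adar 5313 AM.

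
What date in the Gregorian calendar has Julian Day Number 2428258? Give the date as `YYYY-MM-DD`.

Counting from JDN 2299161 = 15 Oct 1582 gives an offset of 129097 days.

1936-03-30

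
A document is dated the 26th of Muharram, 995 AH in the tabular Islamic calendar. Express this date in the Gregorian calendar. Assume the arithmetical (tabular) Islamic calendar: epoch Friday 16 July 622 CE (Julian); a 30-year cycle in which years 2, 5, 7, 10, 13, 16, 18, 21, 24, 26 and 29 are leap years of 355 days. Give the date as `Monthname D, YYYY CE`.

January 6, 1587 CE

Both dates share Julian Day Number 2300705; in the Gregorian calendar that is 6 January 1587 CE.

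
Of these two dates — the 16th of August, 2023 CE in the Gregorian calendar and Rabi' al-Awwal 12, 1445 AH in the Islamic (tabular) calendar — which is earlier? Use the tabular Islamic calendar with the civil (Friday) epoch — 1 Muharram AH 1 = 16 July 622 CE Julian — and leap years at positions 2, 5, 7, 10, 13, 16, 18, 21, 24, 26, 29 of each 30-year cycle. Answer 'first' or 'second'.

first

First date → JDN 2460173; second date → JDN 2460215.
JDN 2460173 < JDN 2460215, so the first date is earlier.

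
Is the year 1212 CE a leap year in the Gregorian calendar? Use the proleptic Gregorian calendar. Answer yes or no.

1212 is divisible by 4 and not by 100, so it is a leap year.

yes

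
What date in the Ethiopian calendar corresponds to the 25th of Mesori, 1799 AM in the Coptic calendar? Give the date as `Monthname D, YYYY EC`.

Both dates share Julian Day Number 2482103; in the Ethiopian calendar that is 25 Nehase 2075 EC.

Nehase 25, 2075 EC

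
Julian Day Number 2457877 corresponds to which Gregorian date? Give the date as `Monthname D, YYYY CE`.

May 3, 2017 CE

Counting from JDN 2299161 = 15 Oct 1582 gives an offset of 158716 days.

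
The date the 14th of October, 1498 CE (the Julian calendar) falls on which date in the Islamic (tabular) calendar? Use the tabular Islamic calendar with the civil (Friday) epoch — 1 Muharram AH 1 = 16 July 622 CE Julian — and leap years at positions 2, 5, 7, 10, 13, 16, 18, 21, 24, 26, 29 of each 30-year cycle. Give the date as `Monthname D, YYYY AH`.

The source date corresponds to 23 October 1498 in the proleptic Gregorian calendar (JDN 2268489).
That day falls on 27 Safar 904 AH in the tabular Islamic calendar.

Safar 27, 904 AH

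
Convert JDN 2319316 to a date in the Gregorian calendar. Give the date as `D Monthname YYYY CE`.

JDN 2451545 is 1 Jan 2000; 2319316 is −132229 days from there.

20 December 1637 CE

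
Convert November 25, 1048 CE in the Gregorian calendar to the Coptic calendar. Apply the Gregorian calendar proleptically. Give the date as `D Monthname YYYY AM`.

23 Hathor 765 AM

Both dates share Julian Day Number 2104163; in the Coptic calendar that is 23 Hathor 765 AM.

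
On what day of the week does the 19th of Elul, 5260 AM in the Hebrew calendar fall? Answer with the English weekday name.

Friday

In the proleptic Gregorian calendar this is 24 August 1500 (JDN 2269159).
JDN 2269159 mod 7 = 4, and JDN 0 was a Monday, so this is a Friday.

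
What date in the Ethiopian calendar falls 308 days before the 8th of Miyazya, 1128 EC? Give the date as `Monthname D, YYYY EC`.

Sene 6, 1127 EC

The starting date is JDN 2136075; 2136075 − 308 = 2135767.
JDN 2135767 corresponds to Sene 6, 1127 EC.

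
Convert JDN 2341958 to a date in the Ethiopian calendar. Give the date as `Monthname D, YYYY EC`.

Tahsas 10, 1692 EC

JDN 2341958 is 17 December 1699 in the Gregorian calendar.
In the Ethiopian calendar that day is Tahsas 10, 1692 EC.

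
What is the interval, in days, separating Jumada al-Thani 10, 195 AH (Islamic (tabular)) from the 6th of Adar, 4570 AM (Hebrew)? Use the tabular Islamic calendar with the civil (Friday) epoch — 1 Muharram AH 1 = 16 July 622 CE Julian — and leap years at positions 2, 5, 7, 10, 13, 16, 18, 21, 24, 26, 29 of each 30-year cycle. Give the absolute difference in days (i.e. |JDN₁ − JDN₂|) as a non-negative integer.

389

First date → JDN 2017344; second date → JDN 2016955.
The interval is |2017344 − 2016955| = 389 days.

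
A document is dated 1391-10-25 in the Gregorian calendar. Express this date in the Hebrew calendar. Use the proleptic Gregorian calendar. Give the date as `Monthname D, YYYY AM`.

Cheshvan 18, 5152 AM

Both dates share Julian Day Number 2229410; in the Hebrew calendar that is 18 Cheshvan 5152 AM.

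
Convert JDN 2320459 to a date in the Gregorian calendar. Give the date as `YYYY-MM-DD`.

JDN 2451545 is 1 Jan 2000; 2320459 is −131086 days from there.

1641-02-05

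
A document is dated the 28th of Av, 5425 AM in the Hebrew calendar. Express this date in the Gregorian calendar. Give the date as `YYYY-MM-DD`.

Julian Day Number of the source date = 2329410.
Converting JDN 2329410 to the Gregorian calendar gives 9 August 1665 CE.

1665-08-09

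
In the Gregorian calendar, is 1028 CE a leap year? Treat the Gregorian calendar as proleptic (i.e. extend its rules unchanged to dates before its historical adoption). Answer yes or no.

yes

1028 is divisible by 4 and not by 100, so it is a leap year.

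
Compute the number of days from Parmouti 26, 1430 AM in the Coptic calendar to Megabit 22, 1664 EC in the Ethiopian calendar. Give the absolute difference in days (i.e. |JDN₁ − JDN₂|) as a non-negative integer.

First date → JDN 2347207; second date → JDN 2331833.
The interval is |2347207 − 2331833| = 15374 days.

15374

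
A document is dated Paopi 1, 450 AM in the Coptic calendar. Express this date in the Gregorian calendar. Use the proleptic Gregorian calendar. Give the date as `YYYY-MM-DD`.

0733-10-02

Both dates share Julian Day Number 1989057; in the Gregorian calendar that is 2 October 733 CE.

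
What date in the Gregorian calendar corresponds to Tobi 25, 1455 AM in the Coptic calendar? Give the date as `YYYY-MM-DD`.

Both dates share Julian Day Number 2356247; in the Gregorian calendar that is 31 January 1739 CE.

1739-01-31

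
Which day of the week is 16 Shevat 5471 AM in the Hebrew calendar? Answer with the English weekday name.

Thursday

Equivalently 5 February 1711 Gregorian, JDN 2346025.
2346025 ≡ 3 (mod 7); counting from Monday = 0 gives Thursday.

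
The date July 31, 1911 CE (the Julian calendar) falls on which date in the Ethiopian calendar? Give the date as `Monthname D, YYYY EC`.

Nehase 7, 1903 EC

Both dates share Julian Day Number 2419262; in the Ethiopian calendar that is 7 Nehase 1903 EC.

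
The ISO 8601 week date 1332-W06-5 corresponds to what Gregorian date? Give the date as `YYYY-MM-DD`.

ISO week 1 of 1332 is the week containing the first Thursday of 1332.
Week 6, day 5 (Friday) lands on 1332-02-08.

1332-02-08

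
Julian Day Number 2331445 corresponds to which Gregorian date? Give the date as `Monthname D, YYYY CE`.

Counting from JDN 2299161 = 15 Oct 1582 gives an offset of 32284 days.

March 6, 1671 CE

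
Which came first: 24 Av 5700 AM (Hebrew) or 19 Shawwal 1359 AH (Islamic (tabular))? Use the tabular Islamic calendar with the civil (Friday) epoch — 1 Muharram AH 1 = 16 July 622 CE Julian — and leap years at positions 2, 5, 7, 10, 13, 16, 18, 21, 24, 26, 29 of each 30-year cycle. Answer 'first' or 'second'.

first

The two dates have Julian Day Numbers 2429870 and 2429954 respectively.
Since 2429870 < 2429954, the first date comes first.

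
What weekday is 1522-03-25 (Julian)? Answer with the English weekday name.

Equivalently 4 April 1522 Gregorian, JDN 2277052.
Since JDN mod 7 = 1 (0 = Monday), the day is Tuesday.

Tuesday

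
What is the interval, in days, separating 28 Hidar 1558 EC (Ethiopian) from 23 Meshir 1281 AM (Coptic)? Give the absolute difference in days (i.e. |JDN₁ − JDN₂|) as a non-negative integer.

280

First date → JDN 2293002; second date → JDN 2292722.
The interval is |2293002 − 2292722| = 280 days.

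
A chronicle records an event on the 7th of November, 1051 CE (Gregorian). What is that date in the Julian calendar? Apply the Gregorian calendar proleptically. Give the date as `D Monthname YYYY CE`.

1 November 1051 CE

At this point the Julian calendar is 6 days behind the Gregorian.
7 November 1051 Gregorian − 6 days → 1 November 1051 Julian.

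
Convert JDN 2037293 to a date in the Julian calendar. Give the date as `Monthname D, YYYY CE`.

The proleptic Gregorian equivalent of JDN 2037293 is 25 October 865.
In the Julian calendar that day is October 21, 865 CE.

October 21, 865 CE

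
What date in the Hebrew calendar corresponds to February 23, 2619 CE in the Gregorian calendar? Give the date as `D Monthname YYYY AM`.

Julian Day Number of the source date = 2677683.
Converting JDN 2677683 to the Hebrew calendar gives 16 Adar I 6379 AM.

16 Adar I 6379 AM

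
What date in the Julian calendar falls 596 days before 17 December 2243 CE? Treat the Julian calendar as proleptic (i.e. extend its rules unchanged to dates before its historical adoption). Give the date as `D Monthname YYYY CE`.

30 April 2242 CE

Counting 596 days back from JDN 2540664 reaches JDN 2540068, which is 30 April 2242 CE.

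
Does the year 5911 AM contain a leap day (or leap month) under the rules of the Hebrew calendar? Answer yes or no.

Hebrew year 5911 is year 2 of its 19-year Metonic cycle; leap years are at positions 3, 6, 8, 11, 14, 17, 19, so it is a common year (12 months).

no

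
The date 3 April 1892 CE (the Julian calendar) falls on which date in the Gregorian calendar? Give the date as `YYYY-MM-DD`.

1892-04-15

For dates in this range the Gregorian date is 12 days ahead of the Julian.
3 April 1892 Julian + 12 days → 15 April 1892 Gregorian.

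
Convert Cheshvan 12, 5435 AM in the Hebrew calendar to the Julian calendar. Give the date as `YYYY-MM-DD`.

1674-11-01

Both dates share Julian Day Number 2332791; in the Julian calendar that is 1 November 1674 CE.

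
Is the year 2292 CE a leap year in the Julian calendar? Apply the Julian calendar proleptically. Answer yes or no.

yes

2292 mod 4 = 0, so it is a leap year in the Julian calendar.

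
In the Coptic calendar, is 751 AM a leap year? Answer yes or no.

751 mod 4 = 3; in the Coptic calendar a year is leap when year mod 4 = 3, so it is a leap year.

yes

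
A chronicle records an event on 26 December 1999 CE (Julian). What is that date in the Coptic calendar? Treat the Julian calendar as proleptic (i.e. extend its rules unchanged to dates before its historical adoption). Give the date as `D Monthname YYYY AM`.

Both dates share Julian Day Number 2451552; in the Coptic calendar that is 29 Koiak 1716 AM.

29 Koiak 1716 AM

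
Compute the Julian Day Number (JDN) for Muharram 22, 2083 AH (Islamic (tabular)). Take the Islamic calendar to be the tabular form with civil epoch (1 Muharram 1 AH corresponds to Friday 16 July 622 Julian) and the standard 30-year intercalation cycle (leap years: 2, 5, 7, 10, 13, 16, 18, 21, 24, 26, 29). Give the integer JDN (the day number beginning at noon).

Equivalently 10 August 2642 (Gregorian).
JDN 2451545 is 1 January 2000 CE (Gregorian); the target day is +234707 days from there, so JDN = 2686252.

2686252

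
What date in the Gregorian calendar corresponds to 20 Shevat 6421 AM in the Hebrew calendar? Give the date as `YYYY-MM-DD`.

2661-02-11

Both dates share Julian Day Number 2693012; in the Gregorian calendar that is 11 February 2661 CE.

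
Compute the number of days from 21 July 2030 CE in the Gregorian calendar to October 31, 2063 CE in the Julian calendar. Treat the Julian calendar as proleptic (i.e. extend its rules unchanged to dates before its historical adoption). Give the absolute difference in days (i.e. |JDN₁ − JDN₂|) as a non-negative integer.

First date → JDN 2462704; second date → JDN 2474872.
The interval is |2462704 − 2474872| = 12168 days.

12168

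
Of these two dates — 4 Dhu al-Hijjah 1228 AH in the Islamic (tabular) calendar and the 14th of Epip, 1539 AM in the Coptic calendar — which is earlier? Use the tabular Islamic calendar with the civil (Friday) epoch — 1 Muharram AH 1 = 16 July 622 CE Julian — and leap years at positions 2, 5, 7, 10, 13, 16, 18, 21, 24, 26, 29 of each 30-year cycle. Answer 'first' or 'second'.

The two dates have Julian Day Numbers 2383576 and 2387097 respectively.
Since 2383576 < 2387097, the first date comes first.

first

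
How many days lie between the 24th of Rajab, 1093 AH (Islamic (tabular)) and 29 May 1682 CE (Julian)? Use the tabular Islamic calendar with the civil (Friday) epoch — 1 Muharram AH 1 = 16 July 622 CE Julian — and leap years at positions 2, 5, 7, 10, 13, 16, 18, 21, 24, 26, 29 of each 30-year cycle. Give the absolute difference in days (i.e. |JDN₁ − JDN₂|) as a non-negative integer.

51

JDN of the first date = 2335608.
JDN of the second date = 2335557.
|2335557 − 2335608| = 51.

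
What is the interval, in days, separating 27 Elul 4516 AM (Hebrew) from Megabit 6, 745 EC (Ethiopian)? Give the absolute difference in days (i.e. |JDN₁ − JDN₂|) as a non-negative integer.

1274

JDN of the first date = 1997426.
JDN of the second date = 1996152.
|1996152 − 1997426| = 1274.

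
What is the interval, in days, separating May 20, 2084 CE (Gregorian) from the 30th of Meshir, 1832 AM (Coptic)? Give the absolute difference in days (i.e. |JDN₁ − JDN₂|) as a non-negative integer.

11616

JDN of the first date = 2482366.
JDN of the second date = 2493982.
|2493982 − 2482366| = 11616.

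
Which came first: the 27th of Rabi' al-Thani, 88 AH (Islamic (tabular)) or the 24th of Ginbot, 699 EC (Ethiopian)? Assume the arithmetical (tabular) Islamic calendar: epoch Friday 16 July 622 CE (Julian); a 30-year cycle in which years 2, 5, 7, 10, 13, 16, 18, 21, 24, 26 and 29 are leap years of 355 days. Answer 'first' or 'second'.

first

First date → JDN 1979385; second date → JDN 1979428.
JDN 1979385 < JDN 1979428, so the first date is earlier.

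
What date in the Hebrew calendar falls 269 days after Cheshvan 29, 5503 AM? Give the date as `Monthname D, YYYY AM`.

Elul 2, 5503 AM

JDN of Cheshvan 29, 5503 AM = 2357642.
2357642 + 269 = 2357911.
JDN 2357911 in the Hebrew calendar is Elul 2, 5503 AM.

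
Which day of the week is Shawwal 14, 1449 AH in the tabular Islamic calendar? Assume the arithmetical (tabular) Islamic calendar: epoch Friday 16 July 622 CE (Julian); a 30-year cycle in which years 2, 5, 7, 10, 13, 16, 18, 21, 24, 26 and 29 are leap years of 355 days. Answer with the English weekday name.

Saturday

This is JDN 2461842 (11 March 2028 Gregorian).
Since JDN mod 7 = 5 (0 = Monday), the day is Saturday.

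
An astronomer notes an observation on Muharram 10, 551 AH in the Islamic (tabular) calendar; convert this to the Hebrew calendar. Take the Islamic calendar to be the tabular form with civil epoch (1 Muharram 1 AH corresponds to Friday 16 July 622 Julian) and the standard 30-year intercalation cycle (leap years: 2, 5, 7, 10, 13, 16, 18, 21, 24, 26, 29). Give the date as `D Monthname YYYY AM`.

11 Adar II 4916 AM

Julian Day Number of the source date = 2143351.
Converting JDN 2143351 to the Hebrew calendar gives 11 Adar II 4916 AM.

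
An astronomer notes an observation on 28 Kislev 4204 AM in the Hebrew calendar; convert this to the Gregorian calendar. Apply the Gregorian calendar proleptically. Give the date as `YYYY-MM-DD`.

Julian Day Number of the source date = 1883204.
Converting JDN 1883204 to the Gregorian calendar gives 8 December 443 CE.

0443-12-08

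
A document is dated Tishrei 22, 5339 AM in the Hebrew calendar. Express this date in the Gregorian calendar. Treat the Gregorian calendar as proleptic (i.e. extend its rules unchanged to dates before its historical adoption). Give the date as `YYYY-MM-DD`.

Julian Day Number of the source date = 2297688.
Converting JDN 2297688 to the Gregorian calendar gives 3 October 1578 CE.

1578-10-03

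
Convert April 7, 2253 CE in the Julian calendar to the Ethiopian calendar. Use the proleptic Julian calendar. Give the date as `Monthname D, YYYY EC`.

Miyazya 12, 2245 EC

The source date corresponds to 22 April 2253 in the Gregorian calendar (JDN 2544063).
That day falls on 12 Miyazya 2245 EC in the Ethiopian calendar.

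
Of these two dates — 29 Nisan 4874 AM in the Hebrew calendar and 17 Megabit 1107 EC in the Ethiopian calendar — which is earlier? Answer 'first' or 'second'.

first

First date → JDN 2128043; second date → JDN 2128383.
JDN 2128043 < JDN 2128383, so the first date is earlier.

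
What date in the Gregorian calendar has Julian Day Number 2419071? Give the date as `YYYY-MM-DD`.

1911-02-03

Counting from JDN 2299161 = 15 Oct 1582 gives an offset of 119910 days.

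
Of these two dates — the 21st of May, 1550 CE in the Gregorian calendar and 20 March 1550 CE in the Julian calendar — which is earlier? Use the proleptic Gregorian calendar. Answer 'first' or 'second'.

First date → JDN 2287326; second date → JDN 2287274.
JDN 2287274 < JDN 2287326, so the second date is earlier.

second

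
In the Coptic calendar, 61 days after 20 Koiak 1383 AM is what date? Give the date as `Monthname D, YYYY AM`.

Meshir 21, 1383 AM

Counting 61 days forward from JDN 2329914 reaches JDN 2329975, which is Meshir 21, 1383 AM.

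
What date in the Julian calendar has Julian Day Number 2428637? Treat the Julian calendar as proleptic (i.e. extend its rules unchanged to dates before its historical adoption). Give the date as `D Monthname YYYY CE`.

31 March 1937 CE

The Gregorian equivalent of JDN 2428637 is 13 April 1937.
In the Julian calendar that day is 31 March 1937 CE.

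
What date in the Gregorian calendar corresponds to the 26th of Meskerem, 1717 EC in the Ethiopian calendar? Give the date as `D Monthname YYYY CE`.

Both dates share Julian Day Number 2351015; in the Gregorian calendar that is 4 October 1724 CE.

4 October 1724 CE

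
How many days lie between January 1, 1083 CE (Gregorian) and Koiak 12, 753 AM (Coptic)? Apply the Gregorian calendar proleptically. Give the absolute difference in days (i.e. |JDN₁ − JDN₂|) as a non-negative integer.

16819

First date → JDN 2116618; second date → JDN 2099799.
The interval is |2116618 − 2099799| = 16819 days.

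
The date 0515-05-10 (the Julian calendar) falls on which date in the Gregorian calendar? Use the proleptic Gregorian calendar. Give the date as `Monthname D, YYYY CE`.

May 12, 515 CE

For dates in this range the Gregorian date is 2 days ahead of the Julian.
10 May 515 Julian + 2 days → 12 May 515 Gregorian.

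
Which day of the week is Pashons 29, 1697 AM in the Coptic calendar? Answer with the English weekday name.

This is JDN 2444762 (6 June 1981 Gregorian).
Since JDN mod 7 = 5 (0 = Monday), the day is Saturday.

Saturday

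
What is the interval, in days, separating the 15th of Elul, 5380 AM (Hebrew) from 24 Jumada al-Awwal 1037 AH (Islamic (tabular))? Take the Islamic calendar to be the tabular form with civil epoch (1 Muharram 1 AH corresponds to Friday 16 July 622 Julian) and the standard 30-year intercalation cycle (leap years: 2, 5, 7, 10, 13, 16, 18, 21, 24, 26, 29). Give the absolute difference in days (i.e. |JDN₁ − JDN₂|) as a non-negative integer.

First date → JDN 2313009; second date → JDN 2315705.
The interval is |2313009 − 2315705| = 2696 days.

2696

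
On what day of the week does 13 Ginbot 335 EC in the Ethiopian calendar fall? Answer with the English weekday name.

In the proleptic Gregorian calendar this is 9 May 343 (JDN 1846466).
JDN 1846466 mod 7 = 6, and JDN 0 was a Monday, so this is a Sunday.

Sunday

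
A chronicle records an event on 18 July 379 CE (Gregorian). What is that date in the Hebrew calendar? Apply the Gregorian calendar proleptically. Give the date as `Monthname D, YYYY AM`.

Julian Day Number of the source date = 1859685.
Converting JDN 1859685 to the Hebrew calendar gives 17 Av 4139 AM.

Av 17, 4139 AM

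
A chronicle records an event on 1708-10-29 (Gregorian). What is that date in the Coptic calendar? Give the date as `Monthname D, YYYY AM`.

Julian Day Number of the source date = 2345196.
Converting JDN 2345196 to the Coptic calendar gives 21 Paopi 1425 AM.

Paopi 21, 1425 AM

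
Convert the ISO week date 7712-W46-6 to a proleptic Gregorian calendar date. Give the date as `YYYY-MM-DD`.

7712-11-19

ISO week 1 of 7712 is the week containing the first Thursday of 7712.
Week 46, day 6 (Saturday) lands on 7712-11-19.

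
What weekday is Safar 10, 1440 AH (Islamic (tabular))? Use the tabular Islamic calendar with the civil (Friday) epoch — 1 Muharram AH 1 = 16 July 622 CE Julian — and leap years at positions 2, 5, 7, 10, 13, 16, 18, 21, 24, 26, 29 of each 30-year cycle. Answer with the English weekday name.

Sunday

In the Gregorian calendar this is 21 October 2018 (JDN 2458413).
2458413 ≡ 6 (mod 7); counting from Monday = 0 gives Sunday.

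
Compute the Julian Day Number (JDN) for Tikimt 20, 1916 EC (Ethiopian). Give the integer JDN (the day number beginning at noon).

2423724

In the Gregorian calendar the same day is 31 October 1923.
JDN 2299161 is 15 October 1582 CE (Gregorian); the target day is +124563 days from there, so JDN = 2423724.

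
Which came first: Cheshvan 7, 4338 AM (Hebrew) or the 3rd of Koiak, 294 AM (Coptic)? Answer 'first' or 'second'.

First date → JDN 1932085; second date → JDN 1932140.
JDN 1932085 < JDN 1932140, so the first date is earlier.

first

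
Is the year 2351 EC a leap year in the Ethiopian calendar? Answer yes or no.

2351 mod 4 = 3; in the Ethiopian calendar a year is leap when year mod 4 = 3, so it is a leap year.

yes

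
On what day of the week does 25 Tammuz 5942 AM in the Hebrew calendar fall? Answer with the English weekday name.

This is JDN 2518226 (26 July 2182 Gregorian).
2518226 ≡ 4 (mod 7); counting from Monday = 0 gives Friday.

Friday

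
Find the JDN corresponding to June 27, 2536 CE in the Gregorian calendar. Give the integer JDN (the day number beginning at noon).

2647493

JDN 2400001 is 17 November 1858 CE (Gregorian), MJD 0; the target day is +247492 days from there, so JDN = 2647493.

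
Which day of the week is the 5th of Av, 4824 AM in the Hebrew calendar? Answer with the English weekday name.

In the proleptic Gregorian calendar this is 27 July 1064 (JDN 2109886).
JDN 2109886 mod 7 = 2, and JDN 0 was a Monday, so this is a Wednesday.

Wednesday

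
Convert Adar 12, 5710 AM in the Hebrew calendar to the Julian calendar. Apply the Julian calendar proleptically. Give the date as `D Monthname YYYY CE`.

16 February 1950 CE

Julian Day Number of the source date = 2433342.
Converting JDN 2433342 to the Julian calendar gives 16 February 1950 CE.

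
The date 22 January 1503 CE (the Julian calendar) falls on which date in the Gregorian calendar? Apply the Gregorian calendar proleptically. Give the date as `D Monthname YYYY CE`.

For dates in this range the Gregorian date is 10 days ahead of the Julian.
22 January 1503 Julian + 10 days → 1 February 1503 Gregorian.

1 February 1503 CE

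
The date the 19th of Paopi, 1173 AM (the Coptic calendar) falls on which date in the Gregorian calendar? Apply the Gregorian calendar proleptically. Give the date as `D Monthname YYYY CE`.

Julian Day Number of the source date = 2253151.
Converting JDN 2253151 to the Gregorian calendar gives 25 October 1456 CE.

25 October 1456 CE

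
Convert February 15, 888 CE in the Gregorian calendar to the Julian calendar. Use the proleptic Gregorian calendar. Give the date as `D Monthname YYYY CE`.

For dates in this range the Gregorian date is 4 days ahead of the Julian.
15 February 888 Gregorian − 4 days → 11 February 888 Julian.

11 February 888 CE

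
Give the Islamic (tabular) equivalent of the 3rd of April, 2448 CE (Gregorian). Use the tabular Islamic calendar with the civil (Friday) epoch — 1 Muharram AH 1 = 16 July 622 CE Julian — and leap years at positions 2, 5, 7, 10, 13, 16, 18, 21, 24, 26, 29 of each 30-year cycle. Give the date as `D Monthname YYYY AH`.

28 Ramadan 1882 AH

Both dates share Julian Day Number 2615267; in the tabular Islamic calendar that is 28 Ramadan 1882 AH.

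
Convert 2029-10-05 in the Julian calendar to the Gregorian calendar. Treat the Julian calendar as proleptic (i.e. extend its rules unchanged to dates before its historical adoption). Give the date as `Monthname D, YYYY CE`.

At this point the Julian calendar is 13 days behind the Gregorian.
5 October 2029 Julian + 13 days → 18 October 2029 Gregorian.

October 18, 2029 CE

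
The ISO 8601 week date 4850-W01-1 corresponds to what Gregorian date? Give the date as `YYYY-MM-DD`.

4850-01-03

ISO week 1 of 4850 is the week containing the first Thursday of 4850.
Week 1, day 1 (Monday) lands on 4850-01-03.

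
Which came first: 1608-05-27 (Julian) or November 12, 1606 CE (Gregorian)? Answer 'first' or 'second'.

second

First date → JDN 2308527; second date → JDN 2307955.
JDN 2307955 < JDN 2308527, so the second date is earlier.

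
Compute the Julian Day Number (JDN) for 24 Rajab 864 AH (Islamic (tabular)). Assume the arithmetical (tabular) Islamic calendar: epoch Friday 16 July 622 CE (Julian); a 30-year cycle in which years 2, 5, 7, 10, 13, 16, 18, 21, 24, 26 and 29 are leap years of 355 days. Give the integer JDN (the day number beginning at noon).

2254458

In the proleptic Gregorian calendar the same day is 24 May 1460.
JDN 2400001 is 17 November 1858 CE (Gregorian), MJD 0; the target day is −145543 days from there, so JDN = 2254458.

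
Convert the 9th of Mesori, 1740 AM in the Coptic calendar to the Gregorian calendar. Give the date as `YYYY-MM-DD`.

2024-08-15

Both dates share Julian Day Number 2460538; in the Gregorian calendar that is 15 August 2024 CE.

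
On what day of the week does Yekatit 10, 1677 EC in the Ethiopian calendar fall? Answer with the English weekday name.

Wednesday

This is JDN 2336539 (14 February 1685 Gregorian).
JDN 2336539 mod 7 = 2, and JDN 0 was a Monday, so this is a Wednesday.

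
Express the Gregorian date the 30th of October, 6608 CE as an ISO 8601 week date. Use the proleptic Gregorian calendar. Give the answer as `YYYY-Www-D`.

The weekday is Sunday (ISO weekday 7).
That Sunday belongs to ISO week 43 of ISO year 6608.

6608-W43-7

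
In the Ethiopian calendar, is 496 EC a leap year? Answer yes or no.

496 mod 4 = 0; in the Ethiopian calendar a year is leap when year mod 4 = 3, so it is a common year.

no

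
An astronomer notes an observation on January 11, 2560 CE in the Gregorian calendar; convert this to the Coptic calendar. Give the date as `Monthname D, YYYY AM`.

Koiak 28, 2276 AM

Both dates share Julian Day Number 2656091; in the Coptic calendar that is 28 Koiak 2276 AM.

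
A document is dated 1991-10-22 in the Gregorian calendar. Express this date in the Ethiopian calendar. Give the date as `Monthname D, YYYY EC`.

Julian Day Number of the source date = 2448552.
Converting JDN 2448552 to the Ethiopian calendar gives 11 Tikimt 1984 EC.

Tikimt 11, 1984 EC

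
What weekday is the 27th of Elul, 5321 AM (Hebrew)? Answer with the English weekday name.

This is JDN 2291464 (18 September 1561 Gregorian).
2291464 ≡ 0 (mod 7); counting from Monday = 0 gives Monday.

Monday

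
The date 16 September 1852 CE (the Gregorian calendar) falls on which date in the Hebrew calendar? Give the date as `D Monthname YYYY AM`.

3 Tishrei 5613 AM

Both dates share Julian Day Number 2397748; in the Hebrew calendar that is 3 Tishrei 5613 AM.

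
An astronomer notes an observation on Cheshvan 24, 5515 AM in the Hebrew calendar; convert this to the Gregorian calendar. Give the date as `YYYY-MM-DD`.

Julian Day Number of the source date = 2362008.
Converting JDN 2362008 to the Gregorian calendar gives 9 November 1754 CE.

1754-11-09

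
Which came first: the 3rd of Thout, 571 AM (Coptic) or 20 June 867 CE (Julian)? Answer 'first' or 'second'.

Converting both to JDN: 2033224 vs 2037900; the smaller is the first.

first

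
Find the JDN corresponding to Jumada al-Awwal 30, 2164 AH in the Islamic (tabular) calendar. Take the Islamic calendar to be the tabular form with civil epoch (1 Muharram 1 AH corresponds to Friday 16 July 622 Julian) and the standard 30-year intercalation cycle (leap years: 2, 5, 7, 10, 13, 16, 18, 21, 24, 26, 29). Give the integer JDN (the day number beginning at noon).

Equivalently 17 July 2721 (Gregorian).
JDN 2451545 is 1 January 2000 CE (Gregorian); the target day is +263537 days from there, so JDN = 2715082.

2715082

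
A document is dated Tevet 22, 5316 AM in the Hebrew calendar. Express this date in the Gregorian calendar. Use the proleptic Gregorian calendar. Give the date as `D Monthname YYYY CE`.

Both dates share Julian Day Number 2289391; in the Gregorian calendar that is 15 January 1556 CE.

15 January 1556 CE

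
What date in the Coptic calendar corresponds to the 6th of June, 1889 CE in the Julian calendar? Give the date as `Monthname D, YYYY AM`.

The source date corresponds to 18 June 1889 in the Gregorian calendar (JDN 2411172).
That day falls on 12 Paoni 1605 AM in the Coptic calendar.

Paoni 12, 1605 AM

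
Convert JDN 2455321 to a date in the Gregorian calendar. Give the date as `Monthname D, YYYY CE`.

JDN 2451545 is 1 Jan 2000; 2455321 is +3776 days from there.

May 4, 2010 CE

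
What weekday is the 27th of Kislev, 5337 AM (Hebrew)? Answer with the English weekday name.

In the proleptic Gregorian calendar this is 28 November 1576 (JDN 2297014).
Since JDN mod 7 = 6 (0 = Monday), the day is Sunday.

Sunday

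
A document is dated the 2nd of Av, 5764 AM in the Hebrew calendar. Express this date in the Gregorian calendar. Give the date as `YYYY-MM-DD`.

2004-07-20

Julian Day Number of the source date = 2453207.
Converting JDN 2453207 to the Gregorian calendar gives 20 July 2004 CE.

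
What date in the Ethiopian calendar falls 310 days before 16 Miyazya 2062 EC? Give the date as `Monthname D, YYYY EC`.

The starting date is JDN 2477226; 2477226 − 310 = 2476916.
JDN 2476916 corresponds to Sene 11, 2061 EC.

Sene 11, 2061 EC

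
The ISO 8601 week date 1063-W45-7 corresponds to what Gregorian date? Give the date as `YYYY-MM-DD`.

1063-11-08

ISO week 1 of 1063 is the week containing the first Thursday of 1063.
Week 45, day 7 (Sunday) lands on 1063-11-08.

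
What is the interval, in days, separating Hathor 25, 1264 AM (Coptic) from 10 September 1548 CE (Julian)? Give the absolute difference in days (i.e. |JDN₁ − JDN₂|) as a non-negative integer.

293

First date → JDN 2286425; second date → JDN 2286718.
The interval is |2286425 − 2286718| = 293 days.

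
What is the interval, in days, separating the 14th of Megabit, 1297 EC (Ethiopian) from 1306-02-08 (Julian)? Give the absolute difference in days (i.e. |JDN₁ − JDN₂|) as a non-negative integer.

335

JDN of the first date = 2197778.
JDN of the second date = 2198113.
|2198113 − 2197778| = 335.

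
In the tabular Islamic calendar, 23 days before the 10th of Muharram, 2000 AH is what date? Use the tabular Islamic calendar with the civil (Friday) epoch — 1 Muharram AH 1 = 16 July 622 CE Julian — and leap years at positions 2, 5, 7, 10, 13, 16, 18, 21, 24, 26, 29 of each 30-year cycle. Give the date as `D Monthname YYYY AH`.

16 Dhu al-Hijjah 1999 AH

The starting date is JDN 2656828; 2656828 − 23 = 2656805.
JDN 2656805 corresponds to 16 Dhu al-Hijjah 1999 AH.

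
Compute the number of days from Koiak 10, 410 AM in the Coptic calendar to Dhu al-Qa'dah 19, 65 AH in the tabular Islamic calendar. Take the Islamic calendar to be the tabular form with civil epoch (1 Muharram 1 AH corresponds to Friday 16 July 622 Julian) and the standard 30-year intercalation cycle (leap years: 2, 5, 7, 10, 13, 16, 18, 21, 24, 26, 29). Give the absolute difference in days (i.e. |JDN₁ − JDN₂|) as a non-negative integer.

First date → JDN 1974516; second date → JDN 1971432.
The interval is |1974516 − 1971432| = 3084 days.

3084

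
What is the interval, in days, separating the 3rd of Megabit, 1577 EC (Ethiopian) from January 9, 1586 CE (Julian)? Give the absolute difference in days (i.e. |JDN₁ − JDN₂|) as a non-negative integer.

JDN of the first date = 2300037.
JDN of the second date = 2300353.
|2300353 − 2300037| = 316.

316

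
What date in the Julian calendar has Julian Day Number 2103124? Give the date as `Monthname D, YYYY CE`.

January 15, 1046 CE

The proleptic Gregorian equivalent of JDN 2103124 is 21 January 1046.
In the Julian calendar that day is January 15, 1046 CE.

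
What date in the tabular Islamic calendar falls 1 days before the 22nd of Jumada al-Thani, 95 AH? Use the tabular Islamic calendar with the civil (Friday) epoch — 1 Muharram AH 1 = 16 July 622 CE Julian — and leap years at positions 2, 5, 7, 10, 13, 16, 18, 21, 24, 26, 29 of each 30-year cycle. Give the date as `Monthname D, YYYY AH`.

JDN of the 22nd of Jumada al-Thani, 95 AH = 1981919.
1981919 − 1 = 1981918.
JDN 1981918 in the tabular Islamic calendar is Jumada al-Thani 21, 95 AH.

Jumada al-Thani 21, 95 AH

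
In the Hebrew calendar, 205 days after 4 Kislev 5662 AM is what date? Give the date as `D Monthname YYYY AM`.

3 Sivan 5662 AM

JDN of 4 Kislev 5662 AM = 2415704.
2415704 + 205 = 2415909.
JDN 2415909 in the Hebrew calendar is 3 Sivan 5662 AM.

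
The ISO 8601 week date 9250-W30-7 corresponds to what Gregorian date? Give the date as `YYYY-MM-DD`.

9250-07-31

ISO week 1 of 9250 is the week containing the first Thursday of 9250.
Week 30, day 7 (Sunday) lands on 9250-07-31.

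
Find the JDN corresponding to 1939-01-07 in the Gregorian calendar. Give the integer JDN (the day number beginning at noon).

JDN 2400001 is 17 November 1858 CE (Gregorian), MJD 0; the target day is +29270 days from there, so JDN = 2429271.

2429271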